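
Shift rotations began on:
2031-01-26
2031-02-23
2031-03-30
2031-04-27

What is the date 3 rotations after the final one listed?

These are Sundays with 28, 35, 28-day gaps.
Each is the final Sunday of its month — 2031-03-30 is past the 28th, so '4th Sunday' doesn't fit.
Last Sunday of May 2031: 2031-05-25.
Last Sunday of June 2031: 2031-06-29.
Last Sunday of July 2031: 2031-07-27.

2031-07-27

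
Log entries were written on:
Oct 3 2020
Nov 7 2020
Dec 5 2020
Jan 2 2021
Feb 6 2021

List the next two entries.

Mar 6 2021, Apr 3 2021

Gaps: 35, 28, 28, 35 days — a mix of 28 and 35. Every date is a Saturday.
Each is the 1st Saturday of its month.
March 2021 — 1st Saturday is Mar 6 2021.
1st Saturday of April 2021: Apr 3 2021.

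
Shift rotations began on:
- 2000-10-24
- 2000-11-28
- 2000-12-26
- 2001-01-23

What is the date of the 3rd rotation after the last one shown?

2001-04-24

Gaps: 35, 28, 28 days — a mix of 28 and 35. Every date is a Tuesday.
Each is the 4th Tuesday of its month.
February 2001 — 4th Tuesday is 2001-02-27.
4th Tuesday of March 2001: 2001-03-27.
April 2001 — 4th Tuesday is 2001-04-24.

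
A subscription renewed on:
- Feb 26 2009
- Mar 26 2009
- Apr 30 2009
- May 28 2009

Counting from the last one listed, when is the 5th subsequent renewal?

Oct 29 2009

All Thursdays; the gaps (28, 35, 28) vary with month length.
This is the last Thursday of each month.
Last Thursday of June 2009: Jun 25 2009.
Last Thursday of July 2009: Jul 30 2009.
August 2009 ends with Thursday Aug 27 2009.
Last Thursday of September 2009: Sep 24 2009.
Last Thursday of October 2009: Oct 29 2009.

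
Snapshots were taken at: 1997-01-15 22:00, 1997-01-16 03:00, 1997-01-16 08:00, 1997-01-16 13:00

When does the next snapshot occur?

The interval is a steady 5 hours (5, 5, 5).
1997-01-16 13:00 + 5 h = 1997-01-16 18:00.

1997-01-16 18:00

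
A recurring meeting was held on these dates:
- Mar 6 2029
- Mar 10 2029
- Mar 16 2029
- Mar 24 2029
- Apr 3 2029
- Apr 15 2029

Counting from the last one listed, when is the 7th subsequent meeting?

Gaps: 4, 6, 8, 10, 12 days — each gap is 2 larger than the previous one.
Next gap: 14 days. Apr 15 2029 + 14 days = Apr 29 2029.
Next gap: 16 days. Apr 29 2029 + 16 days = May 15 2029.
Next gap: 18 days. May 15 2029 + 18 days = Jun 2 2029.
Next gap: 20 days. Jun 2 2029 + 20 days = Jun 22 2029.
Next gap: 22 days. Jun 22 2029 + 22 days = Jul 14 2029.
Next gap: 24 days. Jul 14 2029 + 24 days = Aug 7 2029.
Next gap: 26 days. Aug 7 2029 + 26 days = Sep 2 2029.

Sep 2 2029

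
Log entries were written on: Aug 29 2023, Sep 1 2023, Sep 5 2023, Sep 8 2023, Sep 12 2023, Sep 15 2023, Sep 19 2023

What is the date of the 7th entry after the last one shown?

Oct 13 2023

Every event lands on a Tuesday or Friday (gaps cycle 3, 4, 3, 4, 3, 4).
So the schedule is: every Tuesday and Friday.
The following Friday is Sep 22 2023.
Next Tuesday: Sep 26 2023.
Next Friday: Sep 29 2023.
The following Tuesday is Oct 3 2023.
Next Friday: Oct 6 2023.
Next Tuesday: Oct 10 2023.
The following Friday is Oct 13 2023.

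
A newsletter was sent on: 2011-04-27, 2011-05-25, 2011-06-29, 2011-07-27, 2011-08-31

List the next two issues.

All Wednesdays; the gaps (28, 35, 28, 35) vary with month length.
This is the last Wednesday of each month.
September 2011 ends with Wednesday 2011-09-28.
Last Wednesday of October 2011: 2011-10-26.

2011-09-28, 2011-10-26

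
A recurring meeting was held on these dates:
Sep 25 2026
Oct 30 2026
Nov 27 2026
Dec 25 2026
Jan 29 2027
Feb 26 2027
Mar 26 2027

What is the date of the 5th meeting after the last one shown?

These are Fridays with 35, 28, 28, 35, 28, 28-day gaps.
Each is the final Friday of its month — Oct 30 2026 is past the 28th, so '4th Friday' doesn't fit.
April 2027 ends with Friday Apr 30 2027.
Last Friday of May 2027: May 28 2027.
June 2027 ends with Friday Jun 25 2027.
Last Friday of July 2027: Jul 30 2027.
Last Friday of August 2027: Aug 27 2027.

Aug 27 2027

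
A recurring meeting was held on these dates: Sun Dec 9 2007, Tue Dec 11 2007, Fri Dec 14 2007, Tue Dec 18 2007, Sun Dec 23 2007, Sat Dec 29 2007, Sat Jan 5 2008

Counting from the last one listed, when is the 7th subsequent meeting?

Sat Mar 22 2008

Intervals are 2, 3, 4, 5, 6, 7 days — an arithmetic progression with common difference 1.
Next gap: 8 days. Sat Jan 5 2008 + 8 days = Sun Jan 13 2008.
Next gap: 9 days. Sun Jan 13 2008 + 9 days = Tue Jan 22 2008.
Next gap: 10 days. Tue Jan 22 2008 + 10 days = Fri Feb 1 2008.
Next gap: 11 days. Fri Feb 1 2008 + 11 days = Tue Feb 12 2008.
Next gap: 12 days. Tue Feb 12 2008 + 12 days = Sun Feb 24 2008.
Next gap: 13 days. Sun Feb 24 2008 + 13 days = Sat Mar 8 2008.
Next gap: 14 days. Sat Mar 8 2008 + 14 days = Sat Mar 22 2008.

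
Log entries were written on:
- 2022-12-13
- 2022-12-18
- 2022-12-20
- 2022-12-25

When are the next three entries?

2022-12-27, 2023-01-01, 2023-01-03

Gaps: 5, 2, 5 days — not constant, but cyclic with period 2.
The events fall on every Tuesday and Sunday.
Next Tuesday: 2022-12-27.
The following Sunday is 2023-01-01.
The following Tuesday is 2023-01-03.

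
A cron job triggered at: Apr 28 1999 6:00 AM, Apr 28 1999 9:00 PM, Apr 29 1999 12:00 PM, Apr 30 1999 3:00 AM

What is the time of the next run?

The interval is a steady 15 hours (15, 15, 15).
Apr 30 1999 3:00 AM + 15 h = Apr 30 1999 6:00 PM.

Apr 30 1999 6:00 PM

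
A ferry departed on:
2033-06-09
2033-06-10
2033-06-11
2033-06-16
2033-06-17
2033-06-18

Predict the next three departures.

Gaps: 1, 1, 5, 1, 1 days — not constant, but cyclic with period 3.
The events fall on every Thursday, Friday and Saturday.
The following Thursday is 2033-06-23.
Next Friday: 2033-06-24.
The following Saturday is 2033-06-25.

2033-06-23, 2033-06-24, 2033-06-25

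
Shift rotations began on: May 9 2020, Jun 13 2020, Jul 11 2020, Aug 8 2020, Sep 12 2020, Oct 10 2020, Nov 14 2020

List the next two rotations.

Dec 12 2020, Jan 9 2021

All dates are Saturdays, 35, 28, 28, 35, 28, 35 days apart.
Specifically, the 2nd Saturday of each month.
2nd Saturday of December 2020: Dec 12 2020.
January 2021 — 2nd Saturday is Jan 9 2021.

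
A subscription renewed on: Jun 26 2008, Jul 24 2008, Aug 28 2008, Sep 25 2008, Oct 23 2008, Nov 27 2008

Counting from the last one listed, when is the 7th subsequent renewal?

These are Thursdays at 28- or 35-day spacing (28, 35, 28, 28, 35).
The pattern: 4th Thursday of the month.
4th Thursday of December 2008: Dec 25 2008.
4th Thursday of January 2009: Jan 22 2009.
February 2009 — 4th Thursday is Feb 26 2009.
4th Thursday of March 2009: Mar 26 2009.
4th Thursday of April 2009: Apr 23 2009.
4th Thursday of May 2009: May 28 2009.
4th Thursday of June 2009: Jun 25 2009.

Jun 25 2009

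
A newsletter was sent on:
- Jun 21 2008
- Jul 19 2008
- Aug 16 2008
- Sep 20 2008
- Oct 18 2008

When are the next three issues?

Nov 15 2008, Dec 20 2008, Jan 17 2009

All dates are Saturdays, 28, 28, 35, 28 days apart.
Specifically, the 3rd Saturday of each month.
November 2008 — 3rd Saturday is Nov 15 2008.
December 2008 — 3rd Saturday is Dec 20 2008.
January 2009 — 3rd Saturday is Jan 17 2009.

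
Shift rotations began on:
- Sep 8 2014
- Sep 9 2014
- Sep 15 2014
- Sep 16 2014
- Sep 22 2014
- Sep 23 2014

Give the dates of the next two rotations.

The gap pattern 1, 6, 1, 6, 1 repeats every 2 events.
These are the Mondays and Tuesdays of each week.
Next Monday: Sep 29 2014.
The following Tuesday is Sep 30 2014.

Sep 29 2014, Sep 30 2014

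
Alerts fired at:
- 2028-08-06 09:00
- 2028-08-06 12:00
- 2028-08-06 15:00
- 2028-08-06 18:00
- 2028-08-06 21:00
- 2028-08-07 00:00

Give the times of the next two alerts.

Spacing: 3, 3, 3, 3, 3 h — constant 3 h.
2028-08-07 00:00 + 3 h = 2028-08-07 03:00.
2028-08-07 03:00 + 3 h = 2028-08-07 06:00.

2028-08-07 03:00, 2028-08-07 06:00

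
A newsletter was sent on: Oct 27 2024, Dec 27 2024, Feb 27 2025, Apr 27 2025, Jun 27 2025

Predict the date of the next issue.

Aug 27 2025

The day-of-month is always 27 (61, 62, 59, 61 days between events).
So this recurs on the 27th of every 2 months.
August 2025: Aug 27 2025.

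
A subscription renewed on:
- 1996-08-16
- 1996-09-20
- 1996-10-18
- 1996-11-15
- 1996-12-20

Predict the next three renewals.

1997-01-17, 1997-02-21, 1997-03-21

These are Fridays at 28- or 35-day spacing (35, 28, 28, 35).
The pattern: 3rd Friday of the month.
3rd Friday of January 1997: 1997-01-17.
3rd Friday of February 1997: 1997-02-21.
3rd Friday of March 1997: 1997-03-21.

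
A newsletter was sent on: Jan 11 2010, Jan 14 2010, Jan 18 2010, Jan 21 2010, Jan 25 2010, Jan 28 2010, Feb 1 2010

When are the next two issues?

Every event lands on a Monday or Thursday (gaps cycle 3, 4, 3, 4, 3, 4).
So the schedule is: every Monday and Thursday.
Next Thursday: Feb 4 2010.
The following Monday is Feb 8 2010.

Feb 4 2010, Feb 8 2010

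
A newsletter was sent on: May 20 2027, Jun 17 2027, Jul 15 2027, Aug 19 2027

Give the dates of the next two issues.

All dates are Thursdays, 28, 28, 35 days apart.
Specifically, the 3rd Thursday of each month.
September 2027 — 3rd Thursday is Sep 16 2027.
October 2027 — 3rd Thursday is Oct 21 2027.

Sep 16 2027, Oct 21 2027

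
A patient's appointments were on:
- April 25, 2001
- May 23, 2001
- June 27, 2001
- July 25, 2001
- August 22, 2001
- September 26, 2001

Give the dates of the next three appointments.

These are Wednesdays at 28- or 35-day spacing (28, 35, 28, 28, 35).
The pattern: 4th Wednesday of the month.
4th Wednesday of October 2001: October 24, 2001.
4th Wednesday of November 2001: November 28, 2001.
December 2001 — 4th Wednesday is December 26, 2001.

October 24, 2001; November 28, 2001; December 26, 2001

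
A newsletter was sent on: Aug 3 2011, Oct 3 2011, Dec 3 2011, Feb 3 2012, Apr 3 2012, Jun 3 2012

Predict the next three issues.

Aug 3 2012, Oct 3 2012, Dec 3 2012

Gaps: 61, 61, 62, 60, 61 days — not constant. Every event is on the 3rd of the month.
Pattern: the 3rd of every 2 months.
August 2012: Aug 3 2012.
Next: October 2012 → Oct 3 2012.
Next: December 2012 → Dec 3 2012.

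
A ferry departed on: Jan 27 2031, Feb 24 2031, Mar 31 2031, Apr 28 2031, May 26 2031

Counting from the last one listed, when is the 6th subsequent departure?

All Mondays; the gaps (28, 35, 28, 28) vary with month length.
This is the last Monday of each month.
Last Monday of June 2031: Jun 30 2031.
Last Monday of July 2031: Jul 28 2031.
August 2031 ends with Monday Aug 25 2031.
September 2031 ends with Monday Sep 29 2031.
October 2031 ends with Monday Oct 27 2031.
November 2031 ends with Monday Nov 24 2031.

Nov 24 2031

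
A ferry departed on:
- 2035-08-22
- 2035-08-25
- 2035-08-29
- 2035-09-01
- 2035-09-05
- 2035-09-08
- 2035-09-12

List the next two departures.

Gaps: 3, 4, 3, 4, 3, 4 days — not constant, but cyclic with period 2.
The events fall on every Wednesday and Saturday.
The following Saturday is 2035-09-15.
Next Wednesday: 2035-09-19.

2035-09-15, 2035-09-19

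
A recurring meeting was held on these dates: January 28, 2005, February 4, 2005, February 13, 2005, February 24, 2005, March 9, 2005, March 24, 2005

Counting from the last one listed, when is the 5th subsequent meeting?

July 7, 2005

Gaps: 7, 9, 11, 13, 15 days — each gap is 2 larger than the previous one.
Next gap: 17 days. March 24, 2005 + 17 days = April 10, 2005.
Next gap: 19 days. April 10, 2005 + 19 days = April 29, 2005.
Next gap: 21 days. April 29, 2005 + 21 days = May 20, 2005.
Next gap: 23 days. May 20, 2005 + 23 days = June 12, 2005.
Next gap: 25 days. June 12, 2005 + 25 days = July 7, 2005.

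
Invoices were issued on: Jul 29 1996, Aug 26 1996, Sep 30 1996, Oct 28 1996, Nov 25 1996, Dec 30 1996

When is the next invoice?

Every date is a Monday; gaps 28, 35, 28, 28, 35 days.
Each is the last Monday of its month (at least one falls on the 29th or later, ruling out '4th Monday').
January 1997 ends with Monday Jan 27 1997.

Jan 27 1997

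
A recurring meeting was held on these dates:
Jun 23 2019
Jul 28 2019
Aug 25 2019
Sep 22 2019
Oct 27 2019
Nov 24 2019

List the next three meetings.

Dec 22 2019, Jan 26 2020, Feb 23 2020

All dates are Sundays, 35, 28, 28, 35, 28 days apart.
Specifically, the 4th Sunday of each month.
4th Sunday of December 2019: Dec 22 2019.
4th Sunday of January 2020: Jan 26 2020.
February 2020 — 4th Sunday is Feb 23 2020.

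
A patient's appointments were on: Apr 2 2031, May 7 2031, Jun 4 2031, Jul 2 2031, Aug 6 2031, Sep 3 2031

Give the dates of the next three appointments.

Gaps: 35, 28, 28, 35, 28 days — a mix of 28 and 35. Every date is a Wednesday.
Each is the 1st Wednesday of its month.
1st Wednesday of October 2031: Oct 1 2031.
November 2031 — 1st Wednesday is Nov 5 2031.
1st Wednesday of December 2031: Dec 3 2031.

Oct 1 2031, Nov 5 2031, Dec 3 2031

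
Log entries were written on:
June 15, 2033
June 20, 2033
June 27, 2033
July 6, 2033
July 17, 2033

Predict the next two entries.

Gaps: 5, 7, 9, 11 days — each gap is 2 larger than the previous one.
Next gap: 13 days. July 17, 2033 + 13 days = July 30, 2033.
Next gap: 15 days. July 30, 2033 + 15 days = August 14, 2033.

July 30, 2033; August 14, 2033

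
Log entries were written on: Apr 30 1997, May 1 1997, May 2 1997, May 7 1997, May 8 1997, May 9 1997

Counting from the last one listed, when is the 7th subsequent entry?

May 28 1997

Gaps: 1, 1, 5, 1, 1 days — not constant, but cyclic with period 3.
The events fall on every Wednesday, Thursday and Friday.
Next Wednesday: May 14 1997.
Next Thursday: May 15 1997.
The following Friday is May 16 1997.
Next Wednesday: May 21 1997.
The following Thursday is May 22 1997.
Next Friday: May 23 1997.
The following Wednesday is May 28 1997.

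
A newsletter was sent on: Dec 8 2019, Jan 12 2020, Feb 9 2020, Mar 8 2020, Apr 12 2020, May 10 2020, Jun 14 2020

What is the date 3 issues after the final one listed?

These are Sundays at 28- or 35-day spacing (35, 28, 28, 35, 28, 35).
The pattern: 2nd Sunday of the month.
2nd Sunday of July 2020: Jul 12 2020.
August 2020 — 2nd Sunday is Aug 9 2020.
2nd Sunday of September 2020: Sep 13 2020.

Sep 13 2020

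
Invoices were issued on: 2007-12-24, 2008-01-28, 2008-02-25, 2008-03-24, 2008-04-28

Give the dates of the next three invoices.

2008-05-26, 2008-06-23, 2008-07-28

All dates are Mondays, 35, 28, 28, 35 days apart.
Specifically, the 4th Monday of each month.
4th Monday of May 2008: 2008-05-26.
June 2008 — 4th Monday is 2008-06-23.
July 2008 — 4th Monday is 2008-07-28.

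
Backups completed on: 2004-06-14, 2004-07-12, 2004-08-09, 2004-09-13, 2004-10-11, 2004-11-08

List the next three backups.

2004-12-13, 2005-01-10, 2005-02-14

Gaps: 28, 28, 35, 28, 28 days — a mix of 28 and 35. Every date is a Monday.
Each is the 2nd Monday of its month.
December 2004 — 2nd Monday is 2004-12-13.
January 2005 — 2nd Monday is 2005-01-10.
2nd Monday of February 2005: 2005-02-14.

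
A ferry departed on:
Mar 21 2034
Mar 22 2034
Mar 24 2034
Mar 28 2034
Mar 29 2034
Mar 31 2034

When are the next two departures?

The gap pattern 1, 2, 4, 1, 2 repeats every 3 events.
These are the Tuesdays, Wednesdays and Fridays of each week.
The following Tuesday is Apr 4 2034.
Next Wednesday: Apr 5 2034.

Apr 4 2034, Apr 5 2034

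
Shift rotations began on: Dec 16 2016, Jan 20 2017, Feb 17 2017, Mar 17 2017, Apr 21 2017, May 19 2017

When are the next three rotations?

Jun 16 2017, Jul 21 2017, Aug 18 2017

These are Fridays at 28- or 35-day spacing (35, 28, 28, 35, 28).
The pattern: 3rd Friday of the month.
3rd Friday of June 2017: Jun 16 2017.
July 2017 — 3rd Friday is Jul 21 2017.
3rd Friday of August 2017: Aug 18 2017.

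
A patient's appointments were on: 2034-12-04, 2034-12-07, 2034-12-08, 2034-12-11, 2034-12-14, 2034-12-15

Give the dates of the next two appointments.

2034-12-18, 2034-12-21

Every event lands on a Monday or Thursday or Friday (gaps cycle 3, 1, 3, 3, 1).
So the schedule is: every Monday, Thursday and Friday.
Next Monday: 2034-12-18.
The following Thursday is 2034-12-21.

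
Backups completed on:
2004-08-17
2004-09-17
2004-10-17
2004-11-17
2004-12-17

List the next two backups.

2005-01-17, 2005-02-17

Each date is the 17th; the gaps (31, 30, 31, 30) track the month lengths.
The rule is the 17th of each month.
January 2005: 2005-01-17.
February 2005: 2005-02-17.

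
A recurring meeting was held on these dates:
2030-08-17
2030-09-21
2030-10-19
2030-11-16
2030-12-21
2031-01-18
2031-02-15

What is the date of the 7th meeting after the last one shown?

2031-09-20

All dates are Saturdays, 35, 28, 28, 35, 28, 28 days apart.
Specifically, the 3rd Saturday of each month.
3rd Saturday of March 2031: 2031-03-15.
3rd Saturday of April 2031: 2031-04-19.
May 2031 — 3rd Saturday is 2031-05-17.
3rd Saturday of June 2031: 2031-06-21.
3rd Saturday of July 2031: 2031-07-19.
August 2031 — 3rd Saturday is 2031-08-16.
September 2031 — 3rd Saturday is 2031-09-20.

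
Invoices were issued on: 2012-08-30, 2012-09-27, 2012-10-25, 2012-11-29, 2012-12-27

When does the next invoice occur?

2013-01-31

These are Thursdays with 28, 28, 35, 28-day gaps.
Each is the final Thursday of its month — 2012-08-30 is past the 28th, so '4th Thursday' doesn't fit.
January 2013 ends with Thursday 2013-01-31.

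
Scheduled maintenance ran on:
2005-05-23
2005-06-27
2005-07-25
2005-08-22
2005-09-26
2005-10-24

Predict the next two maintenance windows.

These are Mondays at 28- or 35-day spacing (35, 28, 28, 35, 28).
The pattern: 4th Monday of the month.
November 2005 — 4th Monday is 2005-11-28.
4th Monday of December 2005: 2005-12-26.

2005-11-28, 2005-12-26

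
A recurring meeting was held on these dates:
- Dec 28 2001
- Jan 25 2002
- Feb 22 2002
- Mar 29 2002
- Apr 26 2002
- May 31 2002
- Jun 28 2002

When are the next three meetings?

These are Fridays with 28, 28, 35, 28, 35, 28-day gaps.
Each is the final Friday of its month — Mar 29 2002 is past the 28th, so '4th Friday' doesn't fit.
July 2002 ends with Friday Jul 26 2002.
Last Friday of August 2002: Aug 30 2002.
Last Friday of September 2002: Sep 27 2002.

Jul 26 2002, Aug 30 2002, Sep 27 2002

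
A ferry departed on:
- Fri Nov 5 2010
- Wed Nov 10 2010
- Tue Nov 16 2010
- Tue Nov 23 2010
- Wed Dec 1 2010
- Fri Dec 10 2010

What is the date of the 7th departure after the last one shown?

Intervals are 5, 6, 7, 8, 9 days — an arithmetic progression with common difference 1.
Next gap: 10 days. Fri Dec 10 2010 + 10 days = Mon Dec 20 2010.
Next gap: 11 days. Mon Dec 20 2010 + 11 days = Fri Dec 31 2010.
Next gap: 12 days. Fri Dec 31 2010 + 12 days = Wed Jan 12 2011.
Next gap: 13 days. Wed Jan 12 2011 + 13 days = Tue Jan 25 2011.
Next gap: 14 days. Tue Jan 25 2011 + 14 days = Tue Feb 8 2011.
Next gap: 15 days. Tue Feb 8 2011 + 15 days = Wed Feb 23 2011.
Next gap: 16 days. Wed Feb 23 2011 + 16 days = Fri Mar 11 2011.

Fri Mar 11 2011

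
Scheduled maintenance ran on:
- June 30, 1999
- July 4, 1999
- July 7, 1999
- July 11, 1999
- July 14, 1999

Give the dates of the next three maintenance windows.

The gap pattern 4, 3, 4, 3 repeats every 2 events.
These are the Wednesdays and Sundays of each week.
The following Sunday is July 18, 1999.
Next Wednesday: July 21, 1999.
The following Sunday is July 25, 1999.

July 18, 1999; July 21, 1999; July 25, 1999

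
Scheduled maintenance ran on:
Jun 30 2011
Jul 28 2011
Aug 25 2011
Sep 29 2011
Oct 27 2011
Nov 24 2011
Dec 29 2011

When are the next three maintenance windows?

Jan 26 2012, Feb 23 2012, Mar 29 2012

These are Thursdays with 28, 28, 35, 28, 28, 35-day gaps.
Each is the final Thursday of its month — Jun 30 2011 is past the 28th, so '4th Thursday' doesn't fit.
Last Thursday of January 2012: Jan 26 2012.
February 2012 ends with Thursday Feb 23 2012.
Last Thursday of March 2012: Mar 29 2012.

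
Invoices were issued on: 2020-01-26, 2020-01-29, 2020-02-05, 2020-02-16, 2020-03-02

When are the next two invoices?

2020-03-21, 2020-04-13

Intervals are 3, 7, 11, 15 days — an arithmetic progression with common difference 4.
Next gap: 19 days. 2020-03-02 + 19 days = 2020-03-21.
Next gap: 23 days. 2020-03-21 + 23 days = 2020-04-13.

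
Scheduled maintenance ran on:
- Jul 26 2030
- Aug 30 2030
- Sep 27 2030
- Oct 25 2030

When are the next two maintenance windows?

Nov 29 2030, Dec 27 2030

Every date is a Friday; gaps 35, 28, 28 days.
Each is the last Friday of its month (at least one falls on the 29th or later, ruling out '4th Friday').
November 2030 ends with Friday Nov 29 2030.
Last Friday of December 2030: Dec 27 2030.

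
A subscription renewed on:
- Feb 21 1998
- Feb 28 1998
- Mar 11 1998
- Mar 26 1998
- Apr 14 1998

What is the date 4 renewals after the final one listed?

Gaps: 7, 11, 15, 19 days — each gap is 4 larger than the previous one.
Next gap: 23 days. Apr 14 1998 + 23 days = May 7 1998.
Next gap: 27 days. May 7 1998 + 27 days = Jun 3 1998.
Next gap: 31 days. Jun 3 1998 + 31 days = Jul 4 1998.
Next gap: 35 days. Jul 4 1998 + 35 days = Aug 8 1998.

Aug 8 1998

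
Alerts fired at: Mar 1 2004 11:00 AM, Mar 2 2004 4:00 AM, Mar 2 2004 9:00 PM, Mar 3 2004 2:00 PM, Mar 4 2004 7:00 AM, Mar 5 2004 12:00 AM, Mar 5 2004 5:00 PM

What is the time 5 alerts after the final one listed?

Gaps: 17, 17, 17, 17, 17, 17 hours — each event is 17 hours after the previous one.
Mar 5 2004 5:00 PM + 17 h = Mar 6 2004 10:00 AM.
Mar 6 2004 10:00 AM + 17 h = Mar 7 2004 3:00 AM.
Mar 7 2004 3:00 AM + 17 h = Mar 7 2004 8:00 PM.
Mar 7 2004 8:00 PM + 17 h = Mar 8 2004 1:00 PM.
Mar 8 2004 1:00 PM + 17 h = Mar 9 2004 6:00 AM.

Mar 9 2004 6:00 AM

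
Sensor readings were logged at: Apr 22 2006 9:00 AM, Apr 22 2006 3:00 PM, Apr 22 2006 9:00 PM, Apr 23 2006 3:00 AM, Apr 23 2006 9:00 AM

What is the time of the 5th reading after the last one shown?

The interval is a steady 6 hours (6, 6, 6, 6).
Apr 23 2006 9:00 AM + 6 h = Apr 23 2006 3:00 PM.
Apr 23 2006 3:00 PM + 6 h = Apr 23 2006 9:00 PM.
Apr 23 2006 9:00 PM + 6 h = Apr 24 2006 3:00 AM.
Apr 24 2006 3:00 AM + 6 h = Apr 24 2006 9:00 AM.
Apr 24 2006 9:00 AM + 6 h = Apr 24 2006 3:00 PM.

Apr 24 2006 3:00 PM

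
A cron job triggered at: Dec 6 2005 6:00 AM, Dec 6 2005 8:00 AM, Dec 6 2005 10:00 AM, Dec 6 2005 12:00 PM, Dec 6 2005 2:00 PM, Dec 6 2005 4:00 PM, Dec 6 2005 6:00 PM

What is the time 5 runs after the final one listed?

Gaps: 2, 2, 2, 2, 2, 2 hours — each event is 2 hours after the previous one.
Dec 6 2005 6:00 PM + 2 h = Dec 6 2005 8:00 PM.
Dec 6 2005 8:00 PM + 2 h = Dec 6 2005 10:00 PM.
Dec 6 2005 10:00 PM + 2 h = Dec 7 2005 12:00 AM.
Dec 7 2005 12:00 AM + 2 h = Dec 7 2005 2:00 AM.
Dec 7 2005 2:00 AM + 2 h = Dec 7 2005 4:00 AM.

Dec 7 2005 4:00 AM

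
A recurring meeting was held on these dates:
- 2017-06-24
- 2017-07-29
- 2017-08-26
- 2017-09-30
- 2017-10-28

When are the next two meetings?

2017-11-25, 2017-12-30

These are Saturdays with 35, 28, 35, 28-day gaps.
Each is the final Saturday of its month — 2017-07-29 is past the 28th, so '4th Saturday' doesn't fit.
Last Saturday of November 2017: 2017-11-25.
Last Saturday of December 2017: 2017-12-30.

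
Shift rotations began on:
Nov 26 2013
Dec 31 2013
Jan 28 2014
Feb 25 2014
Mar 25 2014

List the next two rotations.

These are Tuesdays with 35, 28, 28, 28-day gaps.
Each is the final Tuesday of its month — Dec 31 2013 is past the 28th, so '4th Tuesday' doesn't fit.
April 2014 ends with Tuesday Apr 29 2014.
Last Tuesday of May 2014: May 27 2014.

Apr 29 2014, May 27 2014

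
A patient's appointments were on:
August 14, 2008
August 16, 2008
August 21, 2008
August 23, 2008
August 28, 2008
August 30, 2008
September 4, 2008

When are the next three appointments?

The gap pattern 2, 5, 2, 5, 2, 5 repeats every 2 events.
These are the Thursdays and Saturdays of each week.
Next Saturday: September 6, 2008.
The following Thursday is September 11, 2008.
Next Saturday: September 13, 2008.

September 6, 2008; September 11, 2008; September 13, 2008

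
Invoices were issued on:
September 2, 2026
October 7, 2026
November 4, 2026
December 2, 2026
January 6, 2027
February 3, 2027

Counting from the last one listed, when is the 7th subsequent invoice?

September 1, 2027

All dates are Wednesdays, 35, 28, 28, 35, 28 days apart.
Specifically, the 1st Wednesday of each month.
March 2027 — 1st Wednesday is March 3, 2027.
1st Wednesday of April 2027: April 7, 2027.
May 2027 — 1st Wednesday is May 5, 2027.
June 2027 — 1st Wednesday is June 2, 2027.
1st Wednesday of July 2027: July 7, 2027.
August 2027 — 1st Wednesday is August 4, 2027.
1st Wednesday of September 2027: September 1, 2027.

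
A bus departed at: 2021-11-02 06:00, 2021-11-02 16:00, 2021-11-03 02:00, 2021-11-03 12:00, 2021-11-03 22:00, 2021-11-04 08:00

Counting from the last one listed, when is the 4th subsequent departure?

2021-11-06 00:00

Gaps: 10, 10, 10, 10, 10 hours — each event is 10 hours after the previous one.
2021-11-04 08:00 + 10 h = 2021-11-04 18:00.
2021-11-04 18:00 + 10 h = 2021-11-05 04:00.
2021-11-05 04:00 + 10 h = 2021-11-05 14:00.
2021-11-05 14:00 + 10 h = 2021-11-06 00:00.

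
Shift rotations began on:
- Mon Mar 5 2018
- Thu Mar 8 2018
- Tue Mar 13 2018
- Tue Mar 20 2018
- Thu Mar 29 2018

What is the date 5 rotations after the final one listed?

Gaps: 3, 5, 7, 9 days — each gap is 2 larger than the previous one.
Next gap: 11 days. Thu Mar 29 2018 + 11 days = Mon Apr 9 2018.
Next gap: 13 days. Mon Apr 9 2018 + 13 days = Sun Apr 22 2018.
Next gap: 15 days. Sun Apr 22 2018 + 15 days = Mon May 7 2018.
Next gap: 17 days. Mon May 7 2018 + 17 days = Thu May 24 2018.
Next gap: 19 days. Thu May 24 2018 + 19 days = Tue Jun 12 2018.

Tue Jun 12 2018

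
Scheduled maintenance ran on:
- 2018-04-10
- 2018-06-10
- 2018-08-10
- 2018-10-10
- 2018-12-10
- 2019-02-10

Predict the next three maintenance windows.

The day-of-month is always 10 (61, 61, 61, 61, 62 days between events).
So this recurs on the 10th of every 2 months.
April 2019: 2019-04-10.
June 2019: 2019-06-10.
Next: August 2019 → 2019-08-10.

2019-04-10, 2019-06-10, 2019-08-10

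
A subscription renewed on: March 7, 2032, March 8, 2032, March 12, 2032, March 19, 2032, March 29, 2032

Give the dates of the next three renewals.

April 11, 2032; April 27, 2032; May 16, 2032

Intervals are 1, 4, 7, 10 days — an arithmetic progression with common difference 3.
Next gap: 13 days. March 29, 2032 + 13 days = April 11, 2032.
Next gap: 16 days. April 11, 2032 + 16 days = April 27, 2032.
Next gap: 19 days. April 27, 2032 + 19 days = May 16, 2032.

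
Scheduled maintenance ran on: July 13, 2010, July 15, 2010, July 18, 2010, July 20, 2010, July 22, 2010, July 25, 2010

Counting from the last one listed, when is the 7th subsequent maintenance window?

August 10, 2010

The gap pattern 2, 3, 2, 2, 3 repeats every 3 events.
These are the Tuesdays, Thursdays and Sundays of each week.
Next Tuesday: July 27, 2010.
Next Thursday: July 29, 2010.
Next Sunday: August 1, 2010.
The following Tuesday is August 3, 2010.
Next Thursday: August 5, 2010.
Next Sunday: August 8, 2010.
The following Tuesday is August 10, 2010.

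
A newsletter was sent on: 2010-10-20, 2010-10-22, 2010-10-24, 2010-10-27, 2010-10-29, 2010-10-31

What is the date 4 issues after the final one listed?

2010-11-10

Every event lands on a Wednesday or Friday or Sunday (gaps cycle 2, 2, 3, 2, 2).
So the schedule is: every Wednesday, Friday and Sunday.
The following Wednesday is 2010-11-03.
Next Friday: 2010-11-05.
The following Sunday is 2010-11-07.
The following Wednesday is 2010-11-10.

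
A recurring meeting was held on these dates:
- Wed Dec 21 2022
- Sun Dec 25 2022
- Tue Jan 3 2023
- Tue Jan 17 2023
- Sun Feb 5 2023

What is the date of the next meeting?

Intervals are 4, 9, 14, 19 days — an arithmetic progression with common difference 5.
Next gap: 24 days. Sun Feb 5 2023 + 24 days = Wed Mar 1 2023.

Wed Mar 1 2023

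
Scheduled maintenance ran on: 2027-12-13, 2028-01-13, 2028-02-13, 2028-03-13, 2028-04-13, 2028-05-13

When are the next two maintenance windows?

The day-of-month is always 13 (31, 31, 29, 31, 30 days between events).
So this recurs on the 13th of each month.
June 2028: 2028-06-13.
Next: July 2028 → 2028-07-13.

2028-06-13, 2028-07-13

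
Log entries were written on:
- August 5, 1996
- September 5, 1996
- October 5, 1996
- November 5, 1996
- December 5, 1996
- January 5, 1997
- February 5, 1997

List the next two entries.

Each date is the 5th; the gaps (31, 30, 31, 30, 31, 31) track the month lengths.
The rule is the 5th of each month.
Next: March 1997 → March 5, 1997.
April 1997: April 5, 1997.

March 5, 1997; April 5, 1997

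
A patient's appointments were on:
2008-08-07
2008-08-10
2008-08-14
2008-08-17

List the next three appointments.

2008-08-21, 2008-08-24, 2008-08-28

The gap pattern 3, 4, 3 repeats every 2 events.
These are the Thursdays and Sundays of each week.
Next Thursday: 2008-08-21.
The following Sunday is 2008-08-24.
The following Thursday is 2008-08-28.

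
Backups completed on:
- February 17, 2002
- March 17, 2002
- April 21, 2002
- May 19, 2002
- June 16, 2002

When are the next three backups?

July 21, 2002; August 18, 2002; September 15, 2002

Gaps: 28, 35, 28, 28 days — a mix of 28 and 35. Every date is a Sunday.
Each is the 3rd Sunday of its month.
3rd Sunday of July 2002: July 21, 2002.
August 2002 — 3rd Sunday is August 18, 2002.
September 2002 — 3rd Sunday is September 15, 2002.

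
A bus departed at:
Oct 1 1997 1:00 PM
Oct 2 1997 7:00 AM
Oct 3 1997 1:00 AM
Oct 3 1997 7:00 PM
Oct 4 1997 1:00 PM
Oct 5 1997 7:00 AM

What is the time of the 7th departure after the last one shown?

The interval is a steady 18 hours (18, 18, 18, 18, 18).
Oct 5 1997 7:00 AM + 18 h = Oct 6 1997 1:00 AM.
Oct 6 1997 1:00 AM + 18 h = Oct 6 1997 7:00 PM.
Oct 6 1997 7:00 PM + 18 h = Oct 7 1997 1:00 PM.
Oct 7 1997 1:00 PM + 18 h = Oct 8 1997 7:00 AM.
Oct 8 1997 7:00 AM + 18 h = Oct 9 1997 1:00 AM.
Oct 9 1997 1:00 AM + 18 h = Oct 9 1997 7:00 PM.
Oct 9 1997 7:00 PM + 18 h = Oct 10 1997 1:00 PM.

Oct 10 1997 1:00 PM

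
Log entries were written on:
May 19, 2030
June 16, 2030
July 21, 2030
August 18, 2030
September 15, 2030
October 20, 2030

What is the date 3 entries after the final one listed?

January 19, 2031

These are Sundays at 28- or 35-day spacing (28, 35, 28, 28, 35).
The pattern: 3rd Sunday of the month.
3rd Sunday of November 2030: November 17, 2030.
December 2030 — 3rd Sunday is December 15, 2030.
3rd Sunday of January 2031: January 19, 2031.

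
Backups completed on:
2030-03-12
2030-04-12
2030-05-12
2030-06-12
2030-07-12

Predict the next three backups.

Each date is the 12th; the gaps (31, 30, 31, 30) track the month lengths.
The rule is the 12th of each month.
August 2030: 2030-08-12.
September 2030: 2030-09-12.
October 2030: 2030-10-12.

2030-08-12, 2030-09-12, 2030-10-12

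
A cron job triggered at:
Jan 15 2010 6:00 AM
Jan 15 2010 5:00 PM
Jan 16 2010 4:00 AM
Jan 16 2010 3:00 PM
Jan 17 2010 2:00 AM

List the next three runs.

Spacing: 11, 11, 11, 11 h — constant 11 h.
Jan 17 2010 2:00 AM + 11 h = Jan 17 2010 1:00 PM.
Jan 17 2010 1:00 PM + 11 h = Jan 18 2010 12:00 AM.
Jan 18 2010 12:00 AM + 11 h = Jan 18 2010 11:00 AM.

Jan 17 2010 1:00 PM, Jan 18 2010 12:00 AM, Jan 18 2010 11:00 AM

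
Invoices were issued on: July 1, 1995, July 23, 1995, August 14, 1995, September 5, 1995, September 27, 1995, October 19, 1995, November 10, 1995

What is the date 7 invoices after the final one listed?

The spacing is 22, 22, 22, 22, 22, 22 days — always 22 days.
November 10, 1995 + 22 days = December 2, 1995.
December 2, 1995 + 22 days = December 24, 1995.
December 24, 1995 + 22 days = January 15, 1996.
January 15, 1996 + 22 days = February 6, 1996.
February 6, 1996 + 22 days = February 28, 1996.
February 28, 1996 + 22 days = March 21, 1996.
March 21, 1996 + 22 days = April 12, 1996.

April 12, 1996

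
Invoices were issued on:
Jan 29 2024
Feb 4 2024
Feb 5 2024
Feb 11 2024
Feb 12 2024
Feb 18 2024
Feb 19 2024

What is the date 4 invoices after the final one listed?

Every event lands on a Monday or Sunday (gaps cycle 6, 1, 6, 1, 6, 1).
So the schedule is: every Monday and Sunday.
Next Sunday: Feb 25 2024.
Next Monday: Feb 26 2024.
The following Sunday is Mar 3 2024.
Next Monday: Mar 4 2024.

Mar 4 2024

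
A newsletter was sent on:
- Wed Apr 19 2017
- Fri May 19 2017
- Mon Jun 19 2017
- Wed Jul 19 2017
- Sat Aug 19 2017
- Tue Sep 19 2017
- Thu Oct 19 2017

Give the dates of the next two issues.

Sun Nov 19 2017, Tue Dec 19 2017

Gaps: 30, 31, 30, 31, 31, 30 days — not constant. Every event is on the 19th of the month.
Pattern: the 19th of each month.
November 2017: Sun Nov 19 2017.
Next: December 2017 → Tue Dec 19 2017.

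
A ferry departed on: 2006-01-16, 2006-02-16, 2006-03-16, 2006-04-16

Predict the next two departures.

2006-05-16, 2006-06-16

Gaps: 31, 28, 31 days — not constant. Every event is on the 16th of the month.
Pattern: the 16th of each month.
Next: May 2006 → 2006-05-16.
June 2006: 2006-06-16.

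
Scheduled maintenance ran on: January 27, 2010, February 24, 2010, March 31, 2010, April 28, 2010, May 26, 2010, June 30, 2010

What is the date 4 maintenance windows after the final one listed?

October 27, 2010

All Wednesdays; the gaps (28, 35, 28, 28, 35) vary with month length.
This is the last Wednesday of each month.
Last Wednesday of July 2010: July 28, 2010.
August 2010 ends with Wednesday August 25, 2010.
September 2010 ends with Wednesday September 29, 2010.
Last Wednesday of October 2010: October 27, 2010.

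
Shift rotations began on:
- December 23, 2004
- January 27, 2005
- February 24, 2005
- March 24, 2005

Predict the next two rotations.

These are Thursdays at 28- or 35-day spacing (35, 28, 28).
The pattern: 4th Thursday of the month.
April 2005 — 4th Thursday is April 28, 2005.
4th Thursday of May 2005: May 26, 2005.

April 28, 2005; May 26, 2005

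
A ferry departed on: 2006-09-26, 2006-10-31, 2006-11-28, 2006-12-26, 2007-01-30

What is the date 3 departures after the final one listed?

2007-04-24

All Tuesdays; the gaps (35, 28, 28, 35) vary with month length.
This is the last Tuesday of each month.
February 2007 ends with Tuesday 2007-02-27.
March 2007 ends with Tuesday 2007-03-27.
April 2007 ends with Tuesday 2007-04-24.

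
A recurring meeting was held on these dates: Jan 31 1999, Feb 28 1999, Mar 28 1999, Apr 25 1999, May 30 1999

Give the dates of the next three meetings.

Jun 27 1999, Jul 25 1999, Aug 29 1999

These are Sundays with 28, 28, 28, 35-day gaps.
Each is the final Sunday of its month — Jan 31 1999 is past the 28th, so '4th Sunday' doesn't fit.
June 1999 ends with Sunday Jun 27 1999.
Last Sunday of July 1999: Jul 25 1999.
August 1999 ends with Sunday Aug 29 1999.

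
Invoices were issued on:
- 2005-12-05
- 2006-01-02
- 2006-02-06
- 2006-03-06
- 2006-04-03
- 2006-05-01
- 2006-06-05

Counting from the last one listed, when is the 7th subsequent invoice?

All dates are Mondays, 28, 35, 28, 28, 28, 35 days apart.
Specifically, the 1st Monday of each month.
1st Monday of July 2006: 2006-07-03.
1st Monday of August 2006: 2006-08-07.
1st Monday of September 2006: 2006-09-04.
1st Monday of October 2006: 2006-10-02.
1st Monday of November 2006: 2006-11-06.
1st Monday of December 2006: 2006-12-04.
1st Monday of January 2007: 2007-01-01.

2007-01-01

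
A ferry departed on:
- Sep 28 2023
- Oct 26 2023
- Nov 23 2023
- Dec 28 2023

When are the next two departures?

Jan 25 2024, Feb 22 2024

These are Thursdays at 28- or 35-day spacing (28, 28, 35).
The pattern: 4th Thursday of the month.
4th Thursday of January 2024: Jan 25 2024.
February 2024 — 4th Thursday is Feb 22 2024.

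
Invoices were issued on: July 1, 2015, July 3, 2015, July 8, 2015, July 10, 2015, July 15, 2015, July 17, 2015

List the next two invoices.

July 22, 2015; July 24, 2015

Gaps: 2, 5, 2, 5, 2 days — not constant, but cyclic with period 2.
The events fall on every Wednesday and Friday.
Next Wednesday: July 22, 2015.
The following Friday is July 24, 2015.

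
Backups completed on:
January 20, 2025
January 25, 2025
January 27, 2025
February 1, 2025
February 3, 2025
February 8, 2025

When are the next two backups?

February 10, 2025; February 15, 2025

Gaps: 5, 2, 5, 2, 5 days — not constant, but cyclic with period 2.
The events fall on every Monday and Saturday.
Next Monday: February 10, 2025.
The following Saturday is February 15, 2025.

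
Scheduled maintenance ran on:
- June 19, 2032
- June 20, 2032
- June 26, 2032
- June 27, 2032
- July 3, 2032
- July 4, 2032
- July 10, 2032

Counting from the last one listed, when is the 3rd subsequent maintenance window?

July 18, 2032

Every event lands on a Saturday or Sunday (gaps cycle 1, 6, 1, 6, 1, 6).
So the schedule is: every Saturday and Sunday.
Next Sunday: July 11, 2032.
Next Saturday: July 17, 2032.
The following Sunday is July 18, 2032.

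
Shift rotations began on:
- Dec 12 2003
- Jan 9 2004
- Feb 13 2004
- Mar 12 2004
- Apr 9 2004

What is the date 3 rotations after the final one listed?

All dates are Fridays, 28, 35, 28, 28 days apart.
Specifically, the 2nd Friday of each month.
2nd Friday of May 2004: May 14 2004.
June 2004 — 2nd Friday is Jun 11 2004.
July 2004 — 2nd Friday is Jul 9 2004.

Jul 9 2004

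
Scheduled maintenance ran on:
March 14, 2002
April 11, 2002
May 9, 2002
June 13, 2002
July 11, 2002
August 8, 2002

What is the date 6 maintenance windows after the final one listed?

Gaps: 28, 28, 35, 28, 28 days — a mix of 28 and 35. Every date is a Thursday.
Each is the 2nd Thursday of its month.
2nd Thursday of September 2002: September 12, 2002.
October 2002 — 2nd Thursday is October 10, 2002.
November 2002 — 2nd Thursday is November 14, 2002.
2nd Thursday of December 2002: December 12, 2002.
January 2003 — 2nd Thursday is January 9, 2003.
February 2003 — 2nd Thursday is February 13, 2003.

February 13, 2003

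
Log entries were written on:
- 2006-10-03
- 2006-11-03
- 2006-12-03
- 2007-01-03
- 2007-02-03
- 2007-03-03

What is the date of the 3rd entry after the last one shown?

The day-of-month is always 3 (31, 30, 31, 31, 28 days between events).
So this recurs on the 3rd of each month.
April 2007: 2007-04-03.
Next: May 2007 → 2007-05-03.
June 2007: 2007-06-03.

2007-06-03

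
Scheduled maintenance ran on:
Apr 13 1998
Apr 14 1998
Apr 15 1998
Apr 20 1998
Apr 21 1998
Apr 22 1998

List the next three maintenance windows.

The gap pattern 1, 1, 5, 1, 1 repeats every 3 events.
These are the Mondays, Tuesdays and Wednesdays of each week.
Next Monday: Apr 27 1998.
The following Tuesday is Apr 28 1998.
The following Wednesday is Apr 29 1998.

Apr 27 1998, Apr 28 1998, Apr 29 1998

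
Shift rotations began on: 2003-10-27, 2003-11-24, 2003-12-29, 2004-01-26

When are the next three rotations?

Every date is a Monday; gaps 28, 35, 28 days.
Each is the last Monday of its month (at least one falls on the 29th or later, ruling out '4th Monday').
Last Monday of February 2004: 2004-02-23.
March 2004 ends with Monday 2004-03-29.
Last Monday of April 2004: 2004-04-26.

2004-02-23, 2004-03-29, 2004-04-26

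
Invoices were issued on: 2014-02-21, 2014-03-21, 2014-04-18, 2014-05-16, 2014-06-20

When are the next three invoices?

These are Fridays at 28- or 35-day spacing (28, 28, 28, 35).
The pattern: 3rd Friday of the month.
July 2014 — 3rd Friday is 2014-07-18.
August 2014 — 3rd Friday is 2014-08-15.
September 2014 — 3rd Friday is 2014-09-19.

2014-07-18, 2014-08-15, 2014-09-19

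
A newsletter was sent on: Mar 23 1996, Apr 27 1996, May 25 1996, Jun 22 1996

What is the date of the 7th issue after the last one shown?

Jan 25 1997

These are Saturdays at 28- or 35-day spacing (35, 28, 28).
The pattern: 4th Saturday of the month.
4th Saturday of July 1996: Jul 27 1996.
4th Saturday of August 1996: Aug 24 1996.
4th Saturday of September 1996: Sep 28 1996.
4th Saturday of October 1996: Oct 26 1996.
4th Saturday of November 1996: Nov 23 1996.
4th Saturday of December 1996: Dec 28 1996.
January 1997 — 4th Saturday is Jan 25 1997.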